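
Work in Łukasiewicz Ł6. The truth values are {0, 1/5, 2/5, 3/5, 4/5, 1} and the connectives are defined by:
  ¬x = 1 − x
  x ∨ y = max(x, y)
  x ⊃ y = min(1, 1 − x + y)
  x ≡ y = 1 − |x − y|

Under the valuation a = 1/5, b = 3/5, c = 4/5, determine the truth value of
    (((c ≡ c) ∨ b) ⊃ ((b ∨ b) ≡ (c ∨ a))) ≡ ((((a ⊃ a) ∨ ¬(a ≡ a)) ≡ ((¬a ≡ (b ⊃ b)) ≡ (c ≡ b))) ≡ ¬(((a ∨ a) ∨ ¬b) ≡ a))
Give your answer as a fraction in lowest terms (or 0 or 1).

c ≡ c = 4/5 ≡ 4/5 = 1
(c ≡ c) ∨ b = 1 ∨ 3/5 = 1
b ∨ b = 3/5 ∨ 3/5 = 3/5
c ∨ a = 4/5 ∨ 1/5 = 4/5
(b ∨ b) ≡ (c ∨ a) = 3/5 ≡ 4/5 = 4/5
((c ≡ c) ∨ b) ⊃ ((b ∨ b) ≡ (c ∨ a)) = 1 ⊃ 4/5 = 4/5
a ⊃ a = 1/5 ⊃ 1/5 = 1
a ≡ a = 1/5 ≡ 1/5 = 1
¬(a ≡ a) = ¬1 = 0
(a ⊃ a) ∨ ¬(a ≡ a) = 1 ∨ 0 = 1
¬a = ¬1/5 = 4/5
b ⊃ b = 3/5 ⊃ 3/5 = 1
¬a ≡ (b ⊃ b) = 4/5 ≡ 1 = 4/5
c ≡ b = 4/5 ≡ 3/5 = 4/5
(¬a ≡ (b ⊃ b)) ≡ (c ≡ b) = 4/5 ≡ 4/5 = 1
((a ⊃ a) ∨ ¬(a ≡ a)) ≡ ((¬a ≡ (b ⊃ b)) ≡ (c ≡ b)) = 1 ≡ 1 = 1
a ∨ a = 1/5 ∨ 1/5 = 1/5
¬b = ¬3/5 = 2/5
(a ∨ a) ∨ ¬b = 1/5 ∨ 2/5 = 2/5
((a ∨ a) ∨ ¬b) ≡ a = 2/5 ≡ 1/5 = 4/5
¬(((a ∨ a) ∨ ¬b) ≡ a) = ¬4/5 = 1/5
(((a ⊃ a) ∨ ¬(a ≡ a)) ≡ ((¬a ≡ (b ⊃ b)) ≡ (c ≡ b))) ≡ ¬(((a ∨ a) ∨ ¬b) ≡ a) = 1 ≡ 1/5 = 1/5
(((c ≡ c) ∨ b) ⊃ ((b ∨ b) ≡ (c ∨ a))) ≡ ((((a ⊃ a) ∨ ¬(a ≡ a)) ≡ ((¬a ≡ (b ⊃ b)) ≡ (c ≡ b))) ≡ ¬(((a ∨ a) ∨ ¬b) ≡ a)) = 4/5 ≡ 1/5 = 2/5

2/5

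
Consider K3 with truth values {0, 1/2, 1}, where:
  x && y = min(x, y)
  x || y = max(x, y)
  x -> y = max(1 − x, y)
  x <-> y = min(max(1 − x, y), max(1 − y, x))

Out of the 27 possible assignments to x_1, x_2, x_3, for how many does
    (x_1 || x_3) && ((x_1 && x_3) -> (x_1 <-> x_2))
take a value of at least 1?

value 1: 8 assignments (counts)
value 1/2: 15 assignments
value 0: 4 assignments
So 8 of the 27 assignments meet the threshold.

8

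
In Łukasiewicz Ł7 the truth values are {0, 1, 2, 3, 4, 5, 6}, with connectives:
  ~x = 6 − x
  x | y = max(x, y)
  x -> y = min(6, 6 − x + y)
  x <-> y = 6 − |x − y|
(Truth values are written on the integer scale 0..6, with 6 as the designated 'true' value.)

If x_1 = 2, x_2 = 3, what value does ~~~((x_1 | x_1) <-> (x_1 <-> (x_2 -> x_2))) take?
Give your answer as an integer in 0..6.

x_1 | x_1 = 2 | 2 = 2
x_2 -> x_2 = 3 -> 3 = 6
x_1 <-> (x_2 -> x_2) = 2 <-> 6 = 2
(x_1 | x_1) <-> (x_1 <-> (x_2 -> x_2)) = 2 <-> 2 = 6
~((x_1 | x_1) <-> (x_1 <-> (x_2 -> x_2))) = ~6 = 0
~~((x_1 | x_1) <-> (x_1 <-> (x_2 -> x_2))) = ~0 = 6
~~~((x_1 | x_1) <-> (x_1 <-> (x_2 -> x_2))) = ~6 = 0

0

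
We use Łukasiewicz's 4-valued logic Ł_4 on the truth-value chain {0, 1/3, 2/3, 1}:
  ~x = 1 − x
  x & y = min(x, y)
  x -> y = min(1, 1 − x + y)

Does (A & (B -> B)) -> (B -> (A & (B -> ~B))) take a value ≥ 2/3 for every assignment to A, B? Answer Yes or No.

Counterexample: take A = 2/3, B = 1.
B -> B = 1 -> 1 = 1
A & (B -> B) = 2/3 & 1 = 2/3
~B = ~1 = 0
B -> ~B = 1 -> 0 = 0
A & (B -> ~B) = 2/3 & 0 = 0
B -> (A & (B -> ~B)) = 1 -> 0 = 0
(A & (B -> B)) -> (B -> (A & (B -> ~B))) = 2/3 -> 0 = 1/3
This gives 1/3, which is below 2/3.

No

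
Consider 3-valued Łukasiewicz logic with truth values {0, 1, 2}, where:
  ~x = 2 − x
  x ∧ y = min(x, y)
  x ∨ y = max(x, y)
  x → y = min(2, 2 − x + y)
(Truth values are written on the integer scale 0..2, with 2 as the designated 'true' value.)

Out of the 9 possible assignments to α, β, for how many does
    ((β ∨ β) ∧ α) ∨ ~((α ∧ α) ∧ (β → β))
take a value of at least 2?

4

α = 0, β = 0 ↦ 2  ≥
α = 0, β = 1 ↦ 2  ≥
α = 0, β = 2 ↦ 2  ≥
α = 1, β = 0 ↦ 1  <
α = 1, β = 1 ↦ 1  <
α = 1, β = 2 ↦ 1  <
α = 2, β = 0 ↦ 0  <
α = 2, β = 1 ↦ 1  <
α = 2, β = 2 ↦ 2  ≥
So 4 of the 9 assignments meet the threshold.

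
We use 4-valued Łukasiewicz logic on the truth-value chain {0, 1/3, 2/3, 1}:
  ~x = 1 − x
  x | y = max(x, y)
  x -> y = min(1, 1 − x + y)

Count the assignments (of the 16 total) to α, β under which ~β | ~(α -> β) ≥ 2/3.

α = 0, β = 0 ↦ 1  ≥
α = 0, β = 1/3 ↦ 2/3  ≥
α = 0, β = 2/3 ↦ 1/3  <
α = 0, β = 1 ↦ 0  <
α = 1/3, β = 0 ↦ 1  ≥
α = 1/3, β = 1/3 ↦ 2/3  ≥
α = 1/3, β = 2/3 ↦ 1/3  <
α = 1/3, β = 1 ↦ 0  <
α = 2/3, β = 0 ↦ 1  ≥
α = 2/3, β = 1/3 ↦ 2/3  ≥
α = 2/3, β = 2/3 ↦ 1/3  <
α = 2/3, β = 1 ↦ 0  <
α = 1, β = 0 ↦ 1  ≥
α = 1, β = 1/3 ↦ 2/3  ≥
α = 1, β = 2/3 ↦ 1/3  <
α = 1, β = 1 ↦ 0  <
So 8 of the 16 assignments meet the threshold.

8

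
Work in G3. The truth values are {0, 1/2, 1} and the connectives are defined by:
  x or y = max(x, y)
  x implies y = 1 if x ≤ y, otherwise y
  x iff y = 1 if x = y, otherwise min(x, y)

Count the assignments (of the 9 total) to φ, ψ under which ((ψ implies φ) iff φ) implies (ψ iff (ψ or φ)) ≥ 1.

φ = 0, ψ = 0 ↦ 1  ≥
φ = 0, ψ = 1/2 ↦ 1  ≥
φ = 0, ψ = 1 ↦ 1  ≥
φ = 1/2, ψ = 0 ↦ 0  <
φ = 1/2, ψ = 1/2 ↦ 1  ≥
φ = 1/2, ψ = 1 ↦ 1  ≥
φ = 1, ψ = 0 ↦ 0  <
φ = 1, ψ = 1/2 ↦ 1/2  <
φ = 1, ψ = 1 ↦ 1  ≥
So 6 of the 9 assignments meet the threshold.

6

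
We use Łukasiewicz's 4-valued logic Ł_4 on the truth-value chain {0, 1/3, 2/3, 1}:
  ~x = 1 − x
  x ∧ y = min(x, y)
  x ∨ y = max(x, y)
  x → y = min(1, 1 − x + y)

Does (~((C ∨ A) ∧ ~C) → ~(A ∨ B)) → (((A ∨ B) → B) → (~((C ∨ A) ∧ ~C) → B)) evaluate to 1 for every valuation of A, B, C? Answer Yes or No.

No

Counterexample: take A = 0, B = 0, C = 0.
C ∨ A = 0 ∨ 0 = 0
~C = ~0 = 1
(C ∨ A) ∧ ~C = 0 ∧ 1 = 0
~((C ∨ A) ∧ ~C) = ~0 = 1
A ∨ B = 0 ∨ 0 = 0
~(A ∨ B) = ~0 = 1
~((C ∨ A) ∧ ~C) → ~(A ∨ B) = 1 → 1 = 1
A ∨ B = 0 ∨ 0 = 0
(A ∨ B) → B = 0 → 0 = 1
C ∨ A = 0 ∨ 0 = 0
~C = ~0 = 1
(C ∨ A) ∧ ~C = 0 ∧ 1 = 0
~((C ∨ A) ∧ ~C) = ~0 = 1
~((C ∨ A) ∧ ~C) → B = 1 → 0 = 0
((A ∨ B) → B) → (~((C ∨ A) ∧ ~C) → B) = 1 → 0 = 0
(~((C ∨ A) ∧ ~C) → ~(A ∨ B)) → (((A ∨ B) → B) → (~((C ∨ A) ∧ ~C) → B)) = 1 → 0 = 0
This gives 0 ≠ 1.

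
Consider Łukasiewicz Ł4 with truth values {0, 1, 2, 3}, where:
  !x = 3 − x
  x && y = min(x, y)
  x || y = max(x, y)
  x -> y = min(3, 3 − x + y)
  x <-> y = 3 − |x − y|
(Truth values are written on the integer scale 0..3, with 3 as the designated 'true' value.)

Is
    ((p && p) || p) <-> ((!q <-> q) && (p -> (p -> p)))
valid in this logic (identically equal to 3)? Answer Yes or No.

No

Counterexample: take p = 0, q = 1.
p && p = 0 && 0 = 0
(p && p) || p = 0 || 0 = 0
!q = !1 = 2
!q <-> q = 2 <-> 1 = 2
p -> p = 0 -> 0 = 3
p -> (p -> p) = 0 -> 3 = 3
(!q <-> q) && (p -> (p -> p)) = 2 && 3 = 2
((p && p) || p) <-> ((!q <-> q) && (p -> (p -> p))) = 0 <-> 2 = 1
This gives 1 ≠ 3.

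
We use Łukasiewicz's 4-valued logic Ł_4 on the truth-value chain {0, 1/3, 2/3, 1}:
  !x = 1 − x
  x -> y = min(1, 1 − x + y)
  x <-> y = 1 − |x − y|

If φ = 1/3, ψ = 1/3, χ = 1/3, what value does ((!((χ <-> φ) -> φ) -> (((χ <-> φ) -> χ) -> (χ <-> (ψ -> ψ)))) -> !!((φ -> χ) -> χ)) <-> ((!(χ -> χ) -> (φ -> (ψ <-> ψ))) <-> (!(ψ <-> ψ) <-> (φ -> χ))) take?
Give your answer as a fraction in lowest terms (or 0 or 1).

2/3

χ <-> φ = 1/3 <-> 1/3 = 1
(χ <-> φ) -> φ = 1 -> 1/3 = 1/3
!((χ <-> φ) -> φ) = !1/3 = 2/3
χ <-> φ = 1/3 <-> 1/3 = 1
(χ <-> φ) -> χ = 1 -> 1/3 = 1/3
ψ -> ψ = 1/3 -> 1/3 = 1
χ <-> (ψ -> ψ) = 1/3 <-> 1 = 1/3
((χ <-> φ) -> χ) -> (χ <-> (ψ -> ψ)) = 1/3 -> 1/3 = 1
!((χ <-> φ) -> φ) -> (((χ <-> φ) -> χ) -> (χ <-> (ψ -> ψ))) = 2/3 -> 1 = 1
φ -> χ = 1/3 -> 1/3 = 1
(φ -> χ) -> χ = 1 -> 1/3 = 1/3
!((φ -> χ) -> χ) = !1/3 = 2/3
!!((φ -> χ) -> χ) = !2/3 = 1/3
(!((χ <-> φ) -> φ) -> (((χ <-> φ) -> χ) -> (χ <-> (ψ -> ψ)))) -> !!((φ -> χ) -> χ) = 1 -> 1/3 = 1/3
χ -> χ = 1/3 -> 1/3 = 1
!(χ -> χ) = !1 = 0
ψ <-> ψ = 1/3 <-> 1/3 = 1
φ -> (ψ <-> ψ) = 1/3 -> 1 = 1
!(χ -> χ) -> (φ -> (ψ <-> ψ)) = 0 -> 1 = 1
ψ <-> ψ = 1/3 <-> 1/3 = 1
!(ψ <-> ψ) = !1 = 0
φ -> χ = 1/3 -> 1/3 = 1
!(ψ <-> ψ) <-> (φ -> χ) = 0 <-> 1 = 0
(!(χ -> χ) -> (φ -> (ψ <-> ψ))) <-> (!(ψ <-> ψ) <-> (φ -> χ)) = 1 <-> 0 = 0
((!((χ <-> φ) -> φ) -> (((χ <-> φ) -> χ) -> (χ <-> (ψ -> ψ)))) -> !!((φ -> χ) -> χ)) <-> ((!(χ -> χ) -> (φ -> (ψ <-> ψ))) <-> (!(ψ <-> ψ) <-> (φ -> χ))) = 1/3 <-> 0 = 2/3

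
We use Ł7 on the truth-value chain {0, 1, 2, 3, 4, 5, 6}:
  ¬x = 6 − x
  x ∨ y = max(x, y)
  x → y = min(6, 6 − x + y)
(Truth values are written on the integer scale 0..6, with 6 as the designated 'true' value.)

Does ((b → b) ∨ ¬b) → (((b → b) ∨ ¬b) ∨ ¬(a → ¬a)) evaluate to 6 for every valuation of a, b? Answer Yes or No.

Yes

At a = 4, b = 4, for instance:
b → b = 4 → 4 = 6
¬b = ¬4 = 2
(b → b) ∨ ¬b = 6 ∨ 2 = 6
¬a = ¬4 = 2
a → ¬a = 4 → 2 = 4
¬(a → ¬a) = ¬4 = 2
((b → b) ∨ ¬b) ∨ ¬(a → ¬a) = 6 ∨ 2 = 6
((b → b) ∨ ¬b) → (((b → b) ∨ ¬b) ∨ ¬(a → ¬a)) = 6 → 6 = 6
and checking the remaining 48 assignments likewise gives ≥ 6 in every case.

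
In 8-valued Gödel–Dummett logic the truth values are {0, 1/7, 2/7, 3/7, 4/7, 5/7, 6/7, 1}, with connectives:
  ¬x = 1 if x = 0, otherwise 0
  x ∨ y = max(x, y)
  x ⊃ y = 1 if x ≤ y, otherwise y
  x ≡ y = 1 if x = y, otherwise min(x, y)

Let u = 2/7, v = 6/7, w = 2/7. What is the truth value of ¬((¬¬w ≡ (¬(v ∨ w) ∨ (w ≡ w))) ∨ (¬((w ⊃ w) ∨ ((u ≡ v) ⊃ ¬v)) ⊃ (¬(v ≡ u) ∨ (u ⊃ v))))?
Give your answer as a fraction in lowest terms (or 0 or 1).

¬w = ¬2/7 = 0
¬¬w = ¬0 = 1
v ∨ w = 6/7 ∨ 2/7 = 6/7
¬(v ∨ w) = ¬6/7 = 0
w ≡ w = 2/7 ≡ 2/7 = 1
¬(v ∨ w) ∨ (w ≡ w) = 0 ∨ 1 = 1
¬¬w ≡ (¬(v ∨ w) ∨ (w ≡ w)) = 1 ≡ 1 = 1
w ⊃ w = 2/7 ⊃ 2/7 = 1
u ≡ v = 2/7 ≡ 6/7 = 2/7
¬v = ¬6/7 = 0
(u ≡ v) ⊃ ¬v = 2/7 ⊃ 0 = 0
(w ⊃ w) ∨ ((u ≡ v) ⊃ ¬v) = 1 ∨ 0 = 1
¬((w ⊃ w) ∨ ((u ≡ v) ⊃ ¬v)) = ¬1 = 0
v ≡ u = 6/7 ≡ 2/7 = 2/7
¬(v ≡ u) = ¬2/7 = 0
u ⊃ v = 2/7 ⊃ 6/7 = 1
¬(v ≡ u) ∨ (u ⊃ v) = 0 ∨ 1 = 1
¬((w ⊃ w) ∨ ((u ≡ v) ⊃ ¬v)) ⊃ (¬(v ≡ u) ∨ (u ⊃ v)) = 0 ⊃ 1 = 1
(¬¬w ≡ (¬(v ∨ w) ∨ (w ≡ w))) ∨ (¬((w ⊃ w) ∨ ((u ≡ v) ⊃ ¬v)) ⊃ (¬(v ≡ u) ∨ (u ⊃ v))) = 1 ∨ 1 = 1
¬((¬¬w ≡ (¬(v ∨ w) ∨ (w ≡ w))) ∨ (¬((w ⊃ w) ∨ ((u ≡ v) ⊃ ¬v)) ⊃ (¬(v ≡ u) ∨ (u ⊃ v)))) = ¬1 = 0

0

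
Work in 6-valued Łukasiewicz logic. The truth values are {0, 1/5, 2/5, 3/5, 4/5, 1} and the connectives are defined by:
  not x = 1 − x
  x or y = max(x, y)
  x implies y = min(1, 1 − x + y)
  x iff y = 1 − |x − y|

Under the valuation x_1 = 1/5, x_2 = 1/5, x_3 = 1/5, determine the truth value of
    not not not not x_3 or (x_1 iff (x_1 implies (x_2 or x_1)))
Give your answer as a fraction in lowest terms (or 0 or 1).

not x_3 = not 1/5 = 4/5
not not x_3 = not 4/5 = 1/5
not not not x_3 = not 1/5 = 4/5
not not not not x_3 = not 4/5 = 1/5
x_2 or x_1 = 1/5 or 1/5 = 1/5
x_1 implies (x_2 or x_1) = 1/5 implies 1/5 = 1
x_1 iff (x_1 implies (x_2 or x_1)) = 1/5 iff 1 = 1/5
not not not not x_3 or (x_1 iff (x_1 implies (x_2 or x_1))) = 1/5 or 1/5 = 1/5

1/5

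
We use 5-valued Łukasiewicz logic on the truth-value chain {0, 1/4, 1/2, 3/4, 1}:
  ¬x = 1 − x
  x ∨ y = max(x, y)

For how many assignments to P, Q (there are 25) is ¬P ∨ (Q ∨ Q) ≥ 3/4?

value 1: 9 assignments (counts)
value 3/4: 7 assignments (counts)
value 1/2: 5 assignments
value 1/4: 3 assignments
value 0: 1 assignment
So 16 of the 25 assignments meet the threshold.

16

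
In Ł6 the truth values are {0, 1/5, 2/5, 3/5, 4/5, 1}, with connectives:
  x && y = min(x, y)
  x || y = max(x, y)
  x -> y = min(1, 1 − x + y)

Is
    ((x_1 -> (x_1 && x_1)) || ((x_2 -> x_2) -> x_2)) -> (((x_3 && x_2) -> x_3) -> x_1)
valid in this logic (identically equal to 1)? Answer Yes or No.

No

Counterexample: take x_1 = 0, x_2 = 0, x_3 = 0.
x_1 && x_1 = 0 && 0 = 0
x_1 -> (x_1 && x_1) = 0 -> 0 = 1
x_2 -> x_2 = 0 -> 0 = 1
(x_2 -> x_2) -> x_2 = 1 -> 0 = 0
(x_1 -> (x_1 && x_1)) || ((x_2 -> x_2) -> x_2) = 1 || 0 = 1
x_3 && x_2 = 0 && 0 = 0
(x_3 && x_2) -> x_3 = 0 -> 0 = 1
((x_3 && x_2) -> x_3) -> x_1 = 1 -> 0 = 0
((x_1 -> (x_1 && x_1)) || ((x_2 -> x_2) -> x_2)) -> (((x_3 && x_2) -> x_3) -> x_1) = 1 -> 0 = 0
This gives 0 ≠ 1.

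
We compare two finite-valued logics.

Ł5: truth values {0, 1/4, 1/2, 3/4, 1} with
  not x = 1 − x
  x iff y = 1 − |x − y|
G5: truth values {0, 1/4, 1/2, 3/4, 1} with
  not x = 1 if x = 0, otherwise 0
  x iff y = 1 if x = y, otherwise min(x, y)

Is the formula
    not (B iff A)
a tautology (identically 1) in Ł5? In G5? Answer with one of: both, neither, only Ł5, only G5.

In Ł5: at A = 0, B = 0 the value is 0 — not a tautology.
In G5: at A = 0, B = 0 the value is 0 — not a tautology.

neither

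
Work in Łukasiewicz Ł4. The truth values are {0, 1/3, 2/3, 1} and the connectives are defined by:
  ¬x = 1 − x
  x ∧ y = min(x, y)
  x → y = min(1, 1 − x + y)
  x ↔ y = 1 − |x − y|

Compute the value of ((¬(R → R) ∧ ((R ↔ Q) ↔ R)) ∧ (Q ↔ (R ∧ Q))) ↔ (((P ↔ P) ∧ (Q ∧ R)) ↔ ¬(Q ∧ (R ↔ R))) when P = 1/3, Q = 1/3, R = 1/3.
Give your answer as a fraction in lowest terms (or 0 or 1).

R → R = 1/3 → 1/3 = 1
¬(R → R) = ¬1 = 0
R ↔ Q = 1/3 ↔ 1/3 = 1
(R ↔ Q) ↔ R = 1 ↔ 1/3 = 1/3
¬(R → R) ∧ ((R ↔ Q) ↔ R) = 0 ∧ 1/3 = 0
R ∧ Q = 1/3 ∧ 1/3 = 1/3
Q ↔ (R ∧ Q) = 1/3 ↔ 1/3 = 1
(¬(R → R) ∧ ((R ↔ Q) ↔ R)) ∧ (Q ↔ (R ∧ Q)) = 0 ∧ 1 = 0
P ↔ P = 1/3 ↔ 1/3 = 1
Q ∧ R = 1/3 ∧ 1/3 = 1/3
(P ↔ P) ∧ (Q ∧ R) = 1 ∧ 1/3 = 1/3
R ↔ R = 1/3 ↔ 1/3 = 1
Q ∧ (R ↔ R) = 1/3 ∧ 1 = 1/3
¬(Q ∧ (R ↔ R)) = ¬1/3 = 2/3
((P ↔ P) ∧ (Q ∧ R)) ↔ ¬(Q ∧ (R ↔ R)) = 1/3 ↔ 2/3 = 2/3
((¬(R → R) ∧ ((R ↔ Q) ↔ R)) ∧ (Q ↔ (R ∧ Q))) ↔ (((P ↔ P) ∧ (Q ∧ R)) ↔ ¬(Q ∧ (R ↔ R))) = 0 ↔ 2/3 = 1/3

1/3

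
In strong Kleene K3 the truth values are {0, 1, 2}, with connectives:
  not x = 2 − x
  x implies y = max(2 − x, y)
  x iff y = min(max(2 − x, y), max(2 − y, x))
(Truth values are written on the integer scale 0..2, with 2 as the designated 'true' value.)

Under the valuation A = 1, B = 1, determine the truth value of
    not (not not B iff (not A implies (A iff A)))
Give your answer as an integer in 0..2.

1

not B = not 1 = 1
not not B = not 1 = 1
not A = not 1 = 1
A iff A = 1 iff 1 = 1
not A implies (A iff A) = 1 implies 1 = 1
not not B iff (not A implies (A iff A)) = 1 iff 1 = 1
not (not not B iff (not A implies (A iff A))) = not 1 = 1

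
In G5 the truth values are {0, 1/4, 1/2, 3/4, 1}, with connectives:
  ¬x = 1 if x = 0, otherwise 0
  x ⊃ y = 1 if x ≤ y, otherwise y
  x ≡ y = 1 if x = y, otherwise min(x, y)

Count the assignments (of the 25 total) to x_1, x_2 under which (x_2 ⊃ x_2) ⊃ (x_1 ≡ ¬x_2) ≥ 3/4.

value 1: 5 assignments (counts)
value 3/4: 1 assignment (counts)
value 1/2: 1 assignment
value 1/4: 1 assignment
value 0: 17 assignments
So 6 of the 25 assignments meet the threshold.

6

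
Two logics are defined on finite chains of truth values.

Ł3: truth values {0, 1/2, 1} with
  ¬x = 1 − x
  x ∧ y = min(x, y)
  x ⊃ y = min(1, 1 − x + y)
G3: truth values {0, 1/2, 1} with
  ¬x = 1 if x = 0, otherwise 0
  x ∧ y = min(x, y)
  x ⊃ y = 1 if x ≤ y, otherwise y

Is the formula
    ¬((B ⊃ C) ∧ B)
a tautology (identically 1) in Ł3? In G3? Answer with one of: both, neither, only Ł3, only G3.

In Ł3: at B = 1/2, C = 0 the value is 1/2 — not a tautology.
In G3: at B = 1/2, C = 1/2 the value is 0 — not a tautology.

neither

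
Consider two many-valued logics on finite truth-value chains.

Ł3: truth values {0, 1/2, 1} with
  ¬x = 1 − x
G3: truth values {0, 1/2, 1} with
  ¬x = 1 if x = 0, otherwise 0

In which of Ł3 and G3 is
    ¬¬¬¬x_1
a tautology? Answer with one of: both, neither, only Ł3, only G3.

neither

In Ł3: at x_1 = 0 the value is 0 — not a tautology.
In G3: at x_1 = 0 the value is 0 — not a tautology.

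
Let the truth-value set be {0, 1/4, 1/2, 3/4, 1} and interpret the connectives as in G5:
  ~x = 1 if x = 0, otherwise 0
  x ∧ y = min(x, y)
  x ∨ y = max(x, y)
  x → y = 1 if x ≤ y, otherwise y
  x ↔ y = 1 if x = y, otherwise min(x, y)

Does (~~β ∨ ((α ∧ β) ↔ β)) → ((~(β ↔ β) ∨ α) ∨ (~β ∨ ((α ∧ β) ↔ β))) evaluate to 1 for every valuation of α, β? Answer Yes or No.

No

Counterexample: take α = 0, β = 1/4.
~β = ~1/4 = 0
~~β = ~0 = 1
α ∧ β = 0 ∧ 1/4 = 0
(α ∧ β) ↔ β = 0 ↔ 1/4 = 0
~~β ∨ ((α ∧ β) ↔ β) = 1 ∨ 0 = 1
β ↔ β = 1/4 ↔ 1/4 = 1
~(β ↔ β) = ~1 = 0
~(β ↔ β) ∨ α = 0 ∨ 0 = 0
~β = ~1/4 = 0
α ∧ β = 0 ∧ 1/4 = 0
(α ∧ β) ↔ β = 0 ↔ 1/4 = 0
~β ∨ ((α ∧ β) ↔ β) = 0 ∨ 0 = 0
(~(β ↔ β) ∨ α) ∨ (~β ∨ ((α ∧ β) ↔ β)) = 0 ∨ 0 = 0
(~~β ∨ ((α ∧ β) ↔ β)) → ((~(β ↔ β) ∨ α) ∨ (~β ∨ ((α ∧ β) ↔ β))) = 1 → 0 = 0
This gives 0 ≠ 1.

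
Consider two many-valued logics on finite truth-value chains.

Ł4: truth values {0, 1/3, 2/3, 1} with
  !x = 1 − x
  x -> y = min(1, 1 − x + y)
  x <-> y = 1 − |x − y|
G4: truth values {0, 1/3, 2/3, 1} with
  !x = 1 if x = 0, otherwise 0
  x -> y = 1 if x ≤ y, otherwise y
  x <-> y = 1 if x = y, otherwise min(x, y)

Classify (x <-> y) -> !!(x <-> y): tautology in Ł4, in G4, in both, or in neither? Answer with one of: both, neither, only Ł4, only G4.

both

In Ł4: every assignment gives 1 — tautology.
In G4: every assignment gives 1 — tautology.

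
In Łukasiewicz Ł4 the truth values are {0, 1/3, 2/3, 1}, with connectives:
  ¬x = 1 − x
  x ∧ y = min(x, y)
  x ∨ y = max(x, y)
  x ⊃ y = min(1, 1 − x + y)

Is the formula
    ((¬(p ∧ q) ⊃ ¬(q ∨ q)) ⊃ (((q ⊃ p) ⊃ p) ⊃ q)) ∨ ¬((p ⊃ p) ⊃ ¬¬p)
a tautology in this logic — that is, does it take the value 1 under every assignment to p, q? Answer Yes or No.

No

Counterexample: take p = 1/3, q = 0.
p ∧ q = 1/3 ∧ 0 = 0
¬(p ∧ q) = ¬0 = 1
q ∨ q = 0 ∨ 0 = 0
¬(q ∨ q) = ¬0 = 1
¬(p ∧ q) ⊃ ¬(q ∨ q) = 1 ⊃ 1 = 1
q ⊃ p = 0 ⊃ 1/3 = 1
(q ⊃ p) ⊃ p = 1 ⊃ 1/3 = 1/3
((q ⊃ p) ⊃ p) ⊃ q = 1/3 ⊃ 0 = 2/3
(¬(p ∧ q) ⊃ ¬(q ∨ q)) ⊃ (((q ⊃ p) ⊃ p) ⊃ q) = 1 ⊃ 2/3 = 2/3
p ⊃ p = 1/3 ⊃ 1/3 = 1
¬p = ¬1/3 = 2/3
¬¬p = ¬2/3 = 1/3
(p ⊃ p) ⊃ ¬¬p = 1 ⊃ 1/3 = 1/3
¬((p ⊃ p) ⊃ ¬¬p) = ¬1/3 = 2/3
((¬(p ∧ q) ⊃ ¬(q ∨ q)) ⊃ (((q ⊃ p) ⊃ p) ⊃ q)) ∨ ¬((p ⊃ p) ⊃ ¬¬p) = 2/3 ∨ 2/3 = 2/3
This gives 2/3 ≠ 1.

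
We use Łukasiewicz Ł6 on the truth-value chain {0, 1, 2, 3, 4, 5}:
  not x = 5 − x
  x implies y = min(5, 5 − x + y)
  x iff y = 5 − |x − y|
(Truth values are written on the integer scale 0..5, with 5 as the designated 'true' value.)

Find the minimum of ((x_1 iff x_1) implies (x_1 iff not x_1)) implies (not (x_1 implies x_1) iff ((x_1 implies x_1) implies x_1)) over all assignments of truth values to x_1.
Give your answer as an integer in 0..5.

Take x_1 = 3:
x_1 iff x_1 = 3 iff 3 = 5
not x_1 = not 3 = 2
x_1 iff not x_1 = 3 iff 2 = 4
(x_1 iff x_1) implies (x_1 iff not x_1) = 5 implies 4 = 4
x_1 implies x_1 = 3 implies 3 = 5
not (x_1 implies x_1) = not 5 = 0
x_1 implies x_1 = 3 implies 3 = 5
(x_1 implies x_1) implies x_1 = 5 implies 3 = 3
not (x_1 implies x_1) iff ((x_1 implies x_1) implies x_1) = 0 iff 3 = 2
((x_1 iff x_1) implies (x_1 iff not x_1)) implies (not (x_1 implies x_1) iff ((x_1 implies x_1) implies x_1)) = 4 implies 2 = 3
No assignment yields a value below 3, so this is the minimum.

3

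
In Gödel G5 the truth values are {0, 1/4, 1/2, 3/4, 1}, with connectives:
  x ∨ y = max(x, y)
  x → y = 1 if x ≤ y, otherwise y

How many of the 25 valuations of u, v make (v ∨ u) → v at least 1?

value 1: 15 assignments (counts)
value 3/4: 1 assignment
value 1/2: 2 assignments
value 1/4: 3 assignments
value 0: 4 assignments
So 15 of the 25 assignments meet the threshold.

15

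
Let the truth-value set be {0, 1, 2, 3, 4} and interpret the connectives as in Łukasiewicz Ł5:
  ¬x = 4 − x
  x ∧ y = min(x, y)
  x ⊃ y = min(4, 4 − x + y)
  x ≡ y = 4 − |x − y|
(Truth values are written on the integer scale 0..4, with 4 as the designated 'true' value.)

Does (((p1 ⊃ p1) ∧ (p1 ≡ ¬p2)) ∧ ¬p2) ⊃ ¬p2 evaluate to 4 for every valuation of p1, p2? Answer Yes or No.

Yes

At p1 = 3, p2 = 4, for instance:
p1 ⊃ p1 = 3 ⊃ 3 = 4
¬p2 = ¬4 = 0
p1 ≡ ¬p2 = 3 ≡ 0 = 1
(p1 ⊃ p1) ∧ (p1 ≡ ¬p2) = 4 ∧ 1 = 1
¬p2 = ¬4 = 0
((p1 ⊃ p1) ∧ (p1 ≡ ¬p2)) ∧ ¬p2 = 1 ∧ 0 = 0
(((p1 ⊃ p1) ∧ (p1 ≡ ¬p2)) ∧ ¬p2) ⊃ ¬p2 = 0 ⊃ 0 = 4
and checking the remaining 24 assignments likewise gives ≥ 4 in every case.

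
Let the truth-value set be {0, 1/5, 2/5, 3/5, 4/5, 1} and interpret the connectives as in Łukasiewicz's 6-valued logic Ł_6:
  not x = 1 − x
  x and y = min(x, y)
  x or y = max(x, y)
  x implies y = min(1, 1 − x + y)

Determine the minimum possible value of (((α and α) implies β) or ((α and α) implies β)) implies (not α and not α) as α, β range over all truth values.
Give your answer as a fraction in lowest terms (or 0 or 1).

0

Take α = 1, β = 1:
α and α = 1 and 1 = 1
(α and α) implies β = 1 implies 1 = 1
α and α = 1 and 1 = 1
(α and α) implies β = 1 implies 1 = 1
((α and α) implies β) or ((α and α) implies β) = 1 or 1 = 1
not α = not 1 = 0
not α = not 1 = 0
not α and not α = 0 and 0 = 0
(((α and α) implies β) or ((α and α) implies β)) implies (not α and not α) = 1 implies 0 = 0
No assignment yields a value below 0, so this is the minimum.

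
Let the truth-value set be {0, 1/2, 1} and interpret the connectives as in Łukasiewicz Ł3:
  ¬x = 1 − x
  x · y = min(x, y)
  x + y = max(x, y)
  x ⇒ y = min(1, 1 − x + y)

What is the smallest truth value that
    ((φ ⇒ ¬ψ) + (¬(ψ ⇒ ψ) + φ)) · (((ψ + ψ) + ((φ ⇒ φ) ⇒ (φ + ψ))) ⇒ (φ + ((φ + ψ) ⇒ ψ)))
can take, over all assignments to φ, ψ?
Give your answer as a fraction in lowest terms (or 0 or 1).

Take φ = 1/2, ψ = 1:
¬ψ = ¬1 = 0
φ ⇒ ¬ψ = 1/2 ⇒ 0 = 1/2
ψ ⇒ ψ = 1 ⇒ 1 = 1
¬(ψ ⇒ ψ) = ¬1 = 0
¬(ψ ⇒ ψ) + φ = 0 + 1/2 = 1/2
(φ ⇒ ¬ψ) + (¬(ψ ⇒ ψ) + φ) = 1/2 + 1/2 = 1/2
ψ + ψ = 1 + 1 = 1
φ ⇒ φ = 1/2 ⇒ 1/2 = 1
φ + ψ = 1/2 + 1 = 1
(φ ⇒ φ) ⇒ (φ + ψ) = 1 ⇒ 1 = 1
(ψ + ψ) + ((φ ⇒ φ) ⇒ (φ + ψ)) = 1 + 1 = 1
φ + ψ = 1/2 + 1 = 1
(φ + ψ) ⇒ ψ = 1 ⇒ 1 = 1
φ + ((φ + ψ) ⇒ ψ) = 1/2 + 1 = 1
((ψ + ψ) + ((φ ⇒ φ) ⇒ (φ + ψ))) ⇒ (φ + ((φ + ψ) ⇒ ψ)) = 1 ⇒ 1 = 1
((φ ⇒ ¬ψ) + (¬(ψ ⇒ ψ) + φ)) · (((ψ + ψ) + ((φ ⇒ φ) ⇒ (φ + ψ))) ⇒ (φ + ((φ + ψ) ⇒ ψ))) = 1/2 · 1 = 1/2
No assignment yields a value below 1/2, so this is the minimum.

1/2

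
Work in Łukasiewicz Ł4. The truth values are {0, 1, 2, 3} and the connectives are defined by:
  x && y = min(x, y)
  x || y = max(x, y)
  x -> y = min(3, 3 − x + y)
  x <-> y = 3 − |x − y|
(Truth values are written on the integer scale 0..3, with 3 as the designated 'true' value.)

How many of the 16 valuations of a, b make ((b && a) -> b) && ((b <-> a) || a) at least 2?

13

a = 0, b = 0 ↦ 3  ≥
a = 0, b = 1 ↦ 2  ≥
a = 0, b = 2 ↦ 1  <
a = 0, b = 3 ↦ 0  <
a = 1, b = 0 ↦ 2  ≥
a = 1, b = 1 ↦ 3  ≥
a = 1, b = 2 ↦ 2  ≥
a = 1, b = 3 ↦ 1  <
a = 2, b = 0 ↦ 2  ≥
a = 2, b = 1 ↦ 2  ≥
a = 2, b = 2 ↦ 3  ≥
a = 2, b = 3 ↦ 2  ≥
a = 3, b = 0 ↦ 3  ≥
a = 3, b = 1 ↦ 3  ≥
a = 3, b = 2 ↦ 3  ≥
a = 3, b = 3 ↦ 3  ≥
So 13 of the 16 assignments meet the threshold.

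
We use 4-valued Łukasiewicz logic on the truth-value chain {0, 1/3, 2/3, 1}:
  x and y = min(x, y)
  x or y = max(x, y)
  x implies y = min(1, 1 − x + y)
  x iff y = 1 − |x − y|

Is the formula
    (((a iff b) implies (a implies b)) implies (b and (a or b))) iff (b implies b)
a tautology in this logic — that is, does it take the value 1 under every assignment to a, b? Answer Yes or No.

Counterexample: take a = 0, b = 0.
a iff b = 0 iff 0 = 1
a implies b = 0 implies 0 = 1
(a iff b) implies (a implies b) = 1 implies 1 = 1
a or b = 0 or 0 = 0
b and (a or b) = 0 and 0 = 0
((a iff b) implies (a implies b)) implies (b and (a or b)) = 1 implies 0 = 0
b implies b = 0 implies 0 = 1
(((a iff b) implies (a implies b)) implies (b and (a or b))) iff (b implies b) = 0 iff 1 = 0
This gives 0 ≠ 1.

No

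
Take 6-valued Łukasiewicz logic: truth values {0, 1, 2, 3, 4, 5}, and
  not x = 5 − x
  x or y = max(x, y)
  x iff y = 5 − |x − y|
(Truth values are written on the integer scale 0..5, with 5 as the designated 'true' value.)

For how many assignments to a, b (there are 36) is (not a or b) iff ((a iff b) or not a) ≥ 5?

value 5: 20 assignments (counts)
value 4: 11 assignments
value 3: 5 assignments
So 20 of the 36 assignments meet the threshold.

20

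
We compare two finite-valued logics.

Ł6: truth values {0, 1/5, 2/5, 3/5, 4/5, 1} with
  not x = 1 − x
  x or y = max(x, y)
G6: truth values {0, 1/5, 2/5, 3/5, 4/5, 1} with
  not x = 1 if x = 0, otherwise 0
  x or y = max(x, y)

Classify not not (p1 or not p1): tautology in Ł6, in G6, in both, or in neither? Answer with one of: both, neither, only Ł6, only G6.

In Ł6: at p1 = 1/5 the value is 4/5 — not a tautology.
In G6: every assignment gives 1 — tautology.

only G6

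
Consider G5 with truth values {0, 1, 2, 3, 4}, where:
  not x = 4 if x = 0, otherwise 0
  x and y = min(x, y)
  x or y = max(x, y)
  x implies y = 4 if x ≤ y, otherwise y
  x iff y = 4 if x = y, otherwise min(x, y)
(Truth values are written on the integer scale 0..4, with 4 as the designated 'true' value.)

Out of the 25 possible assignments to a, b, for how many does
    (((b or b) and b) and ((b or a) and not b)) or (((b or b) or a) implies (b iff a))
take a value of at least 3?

7

value 4: 5 assignments (counts)
value 3: 2 assignments (counts)
value 2: 4 assignments
value 1: 6 assignments
value 0: 8 assignments
So 7 of the 25 assignments meet the threshold.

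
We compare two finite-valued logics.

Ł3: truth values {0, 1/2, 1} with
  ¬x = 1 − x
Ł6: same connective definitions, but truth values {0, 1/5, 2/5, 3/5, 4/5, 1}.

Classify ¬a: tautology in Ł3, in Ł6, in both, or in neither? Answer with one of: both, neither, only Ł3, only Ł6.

neither

In Ł3: at a = 1/2 the value is 1/2 — not a tautology.
In Ł6: at a = 1/5 the value is 4/5 — not a tautology.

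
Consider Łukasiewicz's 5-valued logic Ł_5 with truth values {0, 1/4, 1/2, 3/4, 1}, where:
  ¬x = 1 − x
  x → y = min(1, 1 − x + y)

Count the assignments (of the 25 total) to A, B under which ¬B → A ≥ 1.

value 1: 15 assignments (counts)
value 3/4: 4 assignments
value 1/2: 3 assignments
value 1/4: 2 assignments
value 0: 1 assignment
So 15 of the 25 assignments meet the threshold.

15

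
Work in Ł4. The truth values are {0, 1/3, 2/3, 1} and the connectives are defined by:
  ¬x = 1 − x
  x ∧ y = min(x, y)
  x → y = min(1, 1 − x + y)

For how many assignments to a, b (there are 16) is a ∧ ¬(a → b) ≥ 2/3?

3

a = 0, b = 0 ↦ 0  <
a = 0, b = 1/3 ↦ 0  <
a = 0, b = 2/3 ↦ 0  <
a = 0, b = 1 ↦ 0  <
a = 1/3, b = 0 ↦ 1/3  <
a = 1/3, b = 1/3 ↦ 0  <
a = 1/3, b = 2/3 ↦ 0  <
a = 1/3, b = 1 ↦ 0  <
a = 2/3, b = 0 ↦ 2/3  ≥
a = 2/3, b = 1/3 ↦ 1/3  <
a = 2/3, b = 2/3 ↦ 0  <
a = 2/3, b = 1 ↦ 0  <
a = 1, b = 0 ↦ 1  ≥
a = 1, b = 1/3 ↦ 2/3  ≥
a = 1, b = 2/3 ↦ 1/3  <
a = 1, b = 1 ↦ 0  <
So 3 of the 16 assignments meet the threshold.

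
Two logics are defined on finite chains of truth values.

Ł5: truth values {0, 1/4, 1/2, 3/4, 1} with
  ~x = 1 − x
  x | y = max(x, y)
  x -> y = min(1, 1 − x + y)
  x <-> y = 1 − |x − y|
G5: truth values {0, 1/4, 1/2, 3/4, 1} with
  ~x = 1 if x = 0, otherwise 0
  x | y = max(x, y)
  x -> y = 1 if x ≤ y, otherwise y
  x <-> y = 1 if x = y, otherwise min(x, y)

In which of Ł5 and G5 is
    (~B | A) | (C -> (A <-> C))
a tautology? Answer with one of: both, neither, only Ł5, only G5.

In Ł5: at A = 0, B = 1/4, C = 3/4 the value is 3/4 — not a tautology.
In G5: at A = 0, B = 1/4, C = 1/4 the value is 0 — not a tautology.

neither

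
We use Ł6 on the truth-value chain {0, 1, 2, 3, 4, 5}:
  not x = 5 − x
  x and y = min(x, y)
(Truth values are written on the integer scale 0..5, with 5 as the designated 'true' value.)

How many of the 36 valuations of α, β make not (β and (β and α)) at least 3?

value 5: 11 assignments (counts)
value 4: 9 assignments (counts)
value 3: 7 assignments (counts)
value 2: 5 assignments
value 1: 3 assignments
value 0: 1 assignment
So 27 of the 36 assignments meet the threshold.

27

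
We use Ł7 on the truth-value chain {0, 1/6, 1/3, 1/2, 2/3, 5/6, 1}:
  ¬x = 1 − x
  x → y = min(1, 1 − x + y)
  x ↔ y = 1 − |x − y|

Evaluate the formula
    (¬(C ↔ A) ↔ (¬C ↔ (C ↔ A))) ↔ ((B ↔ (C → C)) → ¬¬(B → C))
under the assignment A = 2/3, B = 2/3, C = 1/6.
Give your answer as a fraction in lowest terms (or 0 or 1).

C ↔ A = 1/6 ↔ 2/3 = 1/2
¬(C ↔ A) = ¬1/2 = 1/2
¬C = ¬1/6 = 5/6
C ↔ A = 1/6 ↔ 2/3 = 1/2
¬C ↔ (C ↔ A) = 5/6 ↔ 1/2 = 2/3
¬(C ↔ A) ↔ (¬C ↔ (C ↔ A)) = 1/2 ↔ 2/3 = 5/6
C → C = 1/6 → 1/6 = 1
B ↔ (C → C) = 2/3 ↔ 1 = 2/3
B → C = 2/3 → 1/6 = 1/2
¬(B → C) = ¬1/2 = 1/2
¬¬(B → C) = ¬1/2 = 1/2
(B ↔ (C → C)) → ¬¬(B → C) = 2/3 → 1/2 = 5/6
(¬(C ↔ A) ↔ (¬C ↔ (C ↔ A))) ↔ ((B ↔ (C → C)) → ¬¬(B → C)) = 5/6 ↔ 5/6 = 1

1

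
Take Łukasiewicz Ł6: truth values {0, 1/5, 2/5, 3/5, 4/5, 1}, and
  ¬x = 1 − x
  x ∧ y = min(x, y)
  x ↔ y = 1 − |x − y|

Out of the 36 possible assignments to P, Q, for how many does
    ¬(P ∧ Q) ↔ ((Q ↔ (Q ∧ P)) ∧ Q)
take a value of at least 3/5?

15

value 1: 2 assignments (counts)
value 4/5: 10 assignments (counts)
value 3/5: 3 assignments (counts)
value 2/5: 11 assignments
value 1/5: 2 assignments
value 0: 8 assignments
So 15 of the 36 assignments meet the threshold.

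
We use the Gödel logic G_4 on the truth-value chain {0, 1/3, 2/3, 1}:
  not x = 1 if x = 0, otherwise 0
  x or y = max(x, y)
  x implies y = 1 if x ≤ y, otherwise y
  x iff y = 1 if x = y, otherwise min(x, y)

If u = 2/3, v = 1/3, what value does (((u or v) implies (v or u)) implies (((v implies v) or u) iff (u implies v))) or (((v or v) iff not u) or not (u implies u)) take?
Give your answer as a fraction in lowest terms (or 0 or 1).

u or v = 2/3 or 1/3 = 2/3
v or u = 1/3 or 2/3 = 2/3
(u or v) implies (v or u) = 2/3 implies 2/3 = 1
v implies v = 1/3 implies 1/3 = 1
(v implies v) or u = 1 or 2/3 = 1
u implies v = 2/3 implies 1/3 = 1/3
((v implies v) or u) iff (u implies v) = 1 iff 1/3 = 1/3
((u or v) implies (v or u)) implies (((v implies v) or u) iff (u implies v)) = 1 implies 1/3 = 1/3
v or v = 1/3 or 1/3 = 1/3
not u = not 2/3 = 0
(v or v) iff not u = 1/3 iff 0 = 0
u implies u = 2/3 implies 2/3 = 1
not (u implies u) = not 1 = 0
((v or v) iff not u) or not (u implies u) = 0 or 0 = 0
(((u or v) implies (v or u)) implies (((v implies v) or u) iff (u implies v))) or (((v or v) iff not u) or not (u implies u)) = 1/3 or 0 = 1/3

1/3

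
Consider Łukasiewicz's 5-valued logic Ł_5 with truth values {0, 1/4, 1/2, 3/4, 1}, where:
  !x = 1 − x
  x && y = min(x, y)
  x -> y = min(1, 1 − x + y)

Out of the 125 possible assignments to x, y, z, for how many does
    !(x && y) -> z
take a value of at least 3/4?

79

value 1: 55 assignments (counts)
value 3/4: 24 assignments (counts)
value 1/2: 21 assignments
value 1/4: 16 assignments
value 0: 9 assignments
So 79 of the 125 assignments meet the threshold.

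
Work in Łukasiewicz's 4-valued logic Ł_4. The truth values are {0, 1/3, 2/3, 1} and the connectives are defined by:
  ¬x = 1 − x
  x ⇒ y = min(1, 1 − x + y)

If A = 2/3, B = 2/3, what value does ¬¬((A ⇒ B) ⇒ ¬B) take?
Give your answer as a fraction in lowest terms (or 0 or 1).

A ⇒ B = 2/3 ⇒ 2/3 = 1
¬B = ¬2/3 = 1/3
(A ⇒ B) ⇒ ¬B = 1 ⇒ 1/3 = 1/3
¬((A ⇒ B) ⇒ ¬B) = ¬1/3 = 2/3
¬¬((A ⇒ B) ⇒ ¬B) = ¬2/3 = 1/3

1/3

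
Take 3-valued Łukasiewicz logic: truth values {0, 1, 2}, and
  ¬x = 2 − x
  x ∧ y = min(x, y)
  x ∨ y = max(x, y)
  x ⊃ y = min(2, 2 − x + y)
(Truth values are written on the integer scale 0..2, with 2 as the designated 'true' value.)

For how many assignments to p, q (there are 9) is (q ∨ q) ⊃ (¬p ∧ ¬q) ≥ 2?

5

p = 0, q = 0 ↦ 2  ≥
p = 0, q = 1 ↦ 2  ≥
p = 0, q = 2 ↦ 0  <
p = 1, q = 0 ↦ 2  ≥
p = 1, q = 1 ↦ 2  ≥
p = 1, q = 2 ↦ 0  <
p = 2, q = 0 ↦ 2  ≥
p = 2, q = 1 ↦ 1  <
p = 2, q = 2 ↦ 0  <
So 5 of the 9 assignments meet the threshold.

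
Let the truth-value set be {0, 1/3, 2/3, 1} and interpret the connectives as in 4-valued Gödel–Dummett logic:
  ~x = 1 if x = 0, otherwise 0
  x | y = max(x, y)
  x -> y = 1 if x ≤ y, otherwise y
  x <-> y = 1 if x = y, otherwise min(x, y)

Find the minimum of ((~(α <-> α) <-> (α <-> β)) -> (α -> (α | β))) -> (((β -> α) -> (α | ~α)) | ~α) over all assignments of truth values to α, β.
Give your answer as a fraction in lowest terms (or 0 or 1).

Take α = 1/3, β = 0:
α <-> α = 1/3 <-> 1/3 = 1
~(α <-> α) = ~1 = 0
α <-> β = 1/3 <-> 0 = 0
~(α <-> α) <-> (α <-> β) = 0 <-> 0 = 1
α | β = 1/3 | 0 = 1/3
α -> (α | β) = 1/3 -> 1/3 = 1
(~(α <-> α) <-> (α <-> β)) -> (α -> (α | β)) = 1 -> 1 = 1
β -> α = 0 -> 1/3 = 1
~α = ~1/3 = 0
α | ~α = 1/3 | 0 = 1/3
(β -> α) -> (α | ~α) = 1 -> 1/3 = 1/3
~α = ~1/3 = 0
((β -> α) -> (α | ~α)) | ~α = 1/3 | 0 = 1/3
((~(α <-> α) <-> (α <-> β)) -> (α -> (α | β))) -> (((β -> α) -> (α | ~α)) | ~α) = 1 -> 1/3 = 1/3
No assignment yields a value below 1/3, so this is the minimum.

1/3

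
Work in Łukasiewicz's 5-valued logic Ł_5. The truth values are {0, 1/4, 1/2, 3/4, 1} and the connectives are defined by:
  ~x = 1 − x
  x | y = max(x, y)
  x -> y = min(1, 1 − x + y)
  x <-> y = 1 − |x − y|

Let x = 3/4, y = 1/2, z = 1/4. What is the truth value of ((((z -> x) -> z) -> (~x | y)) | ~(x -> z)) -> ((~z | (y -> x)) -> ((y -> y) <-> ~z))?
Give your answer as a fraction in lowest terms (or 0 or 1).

z -> x = 1/4 -> 3/4 = 1
(z -> x) -> z = 1 -> 1/4 = 1/4
~x = ~3/4 = 1/4
~x | y = 1/4 | 1/2 = 1/2
((z -> x) -> z) -> (~x | y) = 1/4 -> 1/2 = 1
x -> z = 3/4 -> 1/4 = 1/2
~(x -> z) = ~1/2 = 1/2
(((z -> x) -> z) -> (~x | y)) | ~(x -> z) = 1 | 1/2 = 1
~z = ~1/4 = 3/4
y -> x = 1/2 -> 3/4 = 1
~z | (y -> x) = 3/4 | 1 = 1
y -> y = 1/2 -> 1/2 = 1
~z = ~1/4 = 3/4
(y -> y) <-> ~z = 1 <-> 3/4 = 3/4
(~z | (y -> x)) -> ((y -> y) <-> ~z) = 1 -> 3/4 = 3/4
((((z -> x) -> z) -> (~x | y)) | ~(x -> z)) -> ((~z | (y -> x)) -> ((y -> y) <-> ~z)) = 1 -> 3/4 = 3/4

3/4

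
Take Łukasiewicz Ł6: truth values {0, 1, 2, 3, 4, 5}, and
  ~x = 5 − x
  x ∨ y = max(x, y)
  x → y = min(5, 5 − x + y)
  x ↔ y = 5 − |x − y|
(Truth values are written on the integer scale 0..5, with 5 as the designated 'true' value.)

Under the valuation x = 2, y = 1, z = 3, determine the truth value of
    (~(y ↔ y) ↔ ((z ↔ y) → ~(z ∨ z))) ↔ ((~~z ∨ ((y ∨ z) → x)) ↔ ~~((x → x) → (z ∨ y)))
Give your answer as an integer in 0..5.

y ↔ y = 1 ↔ 1 = 5
~(y ↔ y) = ~5 = 0
z ↔ y = 3 ↔ 1 = 3
z ∨ z = 3 ∨ 3 = 3
~(z ∨ z) = ~3 = 2
(z ↔ y) → ~(z ∨ z) = 3 → 2 = 4
~(y ↔ y) ↔ ((z ↔ y) → ~(z ∨ z)) = 0 ↔ 4 = 1
~z = ~3 = 2
~~z = ~2 = 3
y ∨ z = 1 ∨ 3 = 3
(y ∨ z) → x = 3 → 2 = 4
~~z ∨ ((y ∨ z) → x) = 3 ∨ 4 = 4
x → x = 2 → 2 = 5
z ∨ y = 3 ∨ 1 = 3
(x → x) → (z ∨ y) = 5 → 3 = 3
~((x → x) → (z ∨ y)) = ~3 = 2
~~((x → x) → (z ∨ y)) = ~2 = 3
(~~z ∨ ((y ∨ z) → x)) ↔ ~~((x → x) → (z ∨ y)) = 4 ↔ 3 = 4
(~(y ↔ y) ↔ ((z ↔ y) → ~(z ∨ z))) ↔ ((~~z ∨ ((y ∨ z) → x)) ↔ ~~((x → x) → (z ∨ y))) = 1 ↔ 4 = 2

2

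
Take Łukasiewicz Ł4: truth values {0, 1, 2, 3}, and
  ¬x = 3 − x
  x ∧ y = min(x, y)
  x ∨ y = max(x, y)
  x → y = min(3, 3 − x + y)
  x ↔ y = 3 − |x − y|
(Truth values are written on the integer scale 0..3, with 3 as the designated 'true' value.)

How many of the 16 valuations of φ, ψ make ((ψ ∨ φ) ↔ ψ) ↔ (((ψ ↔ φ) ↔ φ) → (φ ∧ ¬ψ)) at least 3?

φ = 0, ψ = 0 ↦ 3  ≥
φ = 0, ψ = 1 ↦ 2  <
φ = 0, ψ = 2 ↦ 1  <
φ = 0, ψ = 3 ↦ 0  <
φ = 1, ψ = 0 ↦ 3  ≥
φ = 1, ψ = 1 ↦ 3  ≥
φ = 1, ψ = 2 ↦ 2  <
φ = 1, ψ = 3 ↦ 0  <
φ = 2, ψ = 0 ↦ 1  <
φ = 2, ψ = 1 ↦ 3  ≥
φ = 2, ψ = 2 ↦ 2  <
φ = 2, ψ = 3 ↦ 0  <
φ = 3, ψ = 0 ↦ 0  <
φ = 3, ψ = 1 ↦ 1  <
φ = 3, ψ = 2 ↦ 3  ≥
φ = 3, ψ = 3 ↦ 0  <
So 5 of the 16 assignments meet the threshold.

5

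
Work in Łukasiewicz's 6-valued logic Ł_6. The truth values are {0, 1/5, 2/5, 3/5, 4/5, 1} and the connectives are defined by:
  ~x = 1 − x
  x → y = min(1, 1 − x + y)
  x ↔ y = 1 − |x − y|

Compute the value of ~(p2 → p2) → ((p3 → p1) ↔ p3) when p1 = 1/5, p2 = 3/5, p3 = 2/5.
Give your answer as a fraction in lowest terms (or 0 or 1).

p2 → p2 = 3/5 → 3/5 = 1
~(p2 → p2) = ~1 = 0
p3 → p1 = 2/5 → 1/5 = 4/5
(p3 → p1) ↔ p3 = 4/5 ↔ 2/5 = 3/5
~(p2 → p2) → ((p3 → p1) ↔ p3) = 0 → 3/5 = 1

1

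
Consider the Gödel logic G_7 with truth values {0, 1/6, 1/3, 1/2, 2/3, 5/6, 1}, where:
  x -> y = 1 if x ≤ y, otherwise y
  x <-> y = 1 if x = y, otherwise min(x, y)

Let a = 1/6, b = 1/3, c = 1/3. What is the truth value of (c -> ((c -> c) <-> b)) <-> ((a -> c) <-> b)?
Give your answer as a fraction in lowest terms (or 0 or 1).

c -> c = 1/3 -> 1/3 = 1
(c -> c) <-> b = 1 <-> 1/3 = 1/3
c -> ((c -> c) <-> b) = 1/3 -> 1/3 = 1
a -> c = 1/6 -> 1/3 = 1
(a -> c) <-> b = 1 <-> 1/3 = 1/3
(c -> ((c -> c) <-> b)) <-> ((a -> c) <-> b) = 1 <-> 1/3 = 1/3

1/3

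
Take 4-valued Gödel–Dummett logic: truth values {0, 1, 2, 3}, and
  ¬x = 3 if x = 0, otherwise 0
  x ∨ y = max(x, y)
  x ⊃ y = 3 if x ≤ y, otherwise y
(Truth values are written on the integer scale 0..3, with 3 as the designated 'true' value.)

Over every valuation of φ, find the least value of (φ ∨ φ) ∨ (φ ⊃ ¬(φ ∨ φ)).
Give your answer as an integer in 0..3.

1

Take φ = 1:
φ ∨ φ = 1 ∨ 1 = 1
φ ∨ φ = 1 ∨ 1 = 1
¬(φ ∨ φ) = ¬1 = 0
φ ⊃ ¬(φ ∨ φ) = 1 ⊃ 0 = 0
(φ ∨ φ) ∨ (φ ⊃ ¬(φ ∨ φ)) = 1 ∨ 0 = 1
No assignment yields a value below 1, so this is the minimum.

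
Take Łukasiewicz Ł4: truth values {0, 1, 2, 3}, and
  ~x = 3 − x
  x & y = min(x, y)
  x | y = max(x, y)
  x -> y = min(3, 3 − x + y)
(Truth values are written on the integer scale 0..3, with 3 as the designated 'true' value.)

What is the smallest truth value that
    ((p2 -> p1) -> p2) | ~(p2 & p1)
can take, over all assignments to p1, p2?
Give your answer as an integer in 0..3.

2

Take p1 = 1, p2 = 1:
p2 -> p1 = 1 -> 1 = 3
(p2 -> p1) -> p2 = 3 -> 1 = 1
p2 & p1 = 1 & 1 = 1
~(p2 & p1) = ~1 = 2
((p2 -> p1) -> p2) | ~(p2 & p1) = 1 | 2 = 2
No assignment yields a value below 2, so this is the minimum.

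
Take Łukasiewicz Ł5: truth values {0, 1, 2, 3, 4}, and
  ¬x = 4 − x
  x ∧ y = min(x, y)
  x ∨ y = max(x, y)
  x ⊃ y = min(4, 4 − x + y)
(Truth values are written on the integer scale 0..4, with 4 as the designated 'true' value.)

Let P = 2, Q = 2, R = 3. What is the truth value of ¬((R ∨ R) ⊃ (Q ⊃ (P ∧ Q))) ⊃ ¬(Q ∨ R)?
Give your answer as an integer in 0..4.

R ∨ R = 3 ∨ 3 = 3
P ∧ Q = 2 ∧ 2 = 2
Q ⊃ (P ∧ Q) = 2 ⊃ 2 = 4
(R ∨ R) ⊃ (Q ⊃ (P ∧ Q)) = 3 ⊃ 4 = 4
¬((R ∨ R) ⊃ (Q ⊃ (P ∧ Q))) = ¬4 = 0
Q ∨ R = 2 ∨ 3 = 3
¬(Q ∨ R) = ¬3 = 1
¬((R ∨ R) ⊃ (Q ⊃ (P ∧ Q))) ⊃ ¬(Q ∨ R) = 0 ⊃ 1 = 4

4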